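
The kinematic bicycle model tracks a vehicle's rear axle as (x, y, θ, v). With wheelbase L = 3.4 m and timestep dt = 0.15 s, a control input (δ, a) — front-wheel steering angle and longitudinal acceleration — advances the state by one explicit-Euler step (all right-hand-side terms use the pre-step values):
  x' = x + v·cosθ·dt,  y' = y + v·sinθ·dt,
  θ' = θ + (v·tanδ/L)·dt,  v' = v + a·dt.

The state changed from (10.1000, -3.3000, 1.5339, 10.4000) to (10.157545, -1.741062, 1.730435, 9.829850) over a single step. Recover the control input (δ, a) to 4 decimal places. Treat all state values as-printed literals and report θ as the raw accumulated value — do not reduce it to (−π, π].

δ = 0.4047, a = -3.8010

a = (v'−v)/dt = (-0.570150)/0.15 = -3.8010
Δθ = θ'−θ = 0.196535;  (v·dt/L) = 10.4000·0.15/3.4 = 0.458824
tan δ = Δθ·L/(v·dt) = 0.428346  →  δ = 0.4047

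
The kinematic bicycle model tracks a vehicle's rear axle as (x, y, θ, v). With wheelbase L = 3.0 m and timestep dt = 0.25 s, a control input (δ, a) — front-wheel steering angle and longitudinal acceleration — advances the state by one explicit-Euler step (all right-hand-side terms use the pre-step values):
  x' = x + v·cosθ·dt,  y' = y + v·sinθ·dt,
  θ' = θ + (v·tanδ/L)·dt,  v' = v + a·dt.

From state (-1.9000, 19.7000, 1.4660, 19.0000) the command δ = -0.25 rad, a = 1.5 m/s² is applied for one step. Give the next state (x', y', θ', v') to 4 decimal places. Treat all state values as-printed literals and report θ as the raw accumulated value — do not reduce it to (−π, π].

x' = -1.9000 + 19.0000·cos(1.4660)·0.25 = -1.4031
y' = 19.7000 + 19.0000·sin(1.4660)·0.25 = 24.4239
θ' = 1.4660 + (19.0000/3.0)·tan(-0.25)·0.25 = 1.0617
v' = 19.0000 + 1.5000·0.25 = 19.3750

(-1.4031, 24.4239, 1.0617, 19.3750)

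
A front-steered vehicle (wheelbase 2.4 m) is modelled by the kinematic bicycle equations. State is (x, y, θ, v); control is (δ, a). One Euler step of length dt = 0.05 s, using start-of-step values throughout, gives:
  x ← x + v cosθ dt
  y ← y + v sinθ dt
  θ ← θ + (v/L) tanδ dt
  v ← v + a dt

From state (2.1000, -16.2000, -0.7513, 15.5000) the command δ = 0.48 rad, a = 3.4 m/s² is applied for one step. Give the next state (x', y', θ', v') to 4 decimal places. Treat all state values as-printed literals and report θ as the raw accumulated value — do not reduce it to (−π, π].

x' = 2.1000 + 15.5000·cos(-0.7513)·0.05 = 2.6664
y' = -16.2000 + 15.5000·sin(-0.7513)·0.05 = -16.7290
θ' = -0.7513 + (15.5000/2.4)·tan(0.48)·0.05 = -0.5832
v' = 15.5000 + 3.4000·0.05 = 15.6700

(2.6664, -16.7290, -0.5832, 15.6700)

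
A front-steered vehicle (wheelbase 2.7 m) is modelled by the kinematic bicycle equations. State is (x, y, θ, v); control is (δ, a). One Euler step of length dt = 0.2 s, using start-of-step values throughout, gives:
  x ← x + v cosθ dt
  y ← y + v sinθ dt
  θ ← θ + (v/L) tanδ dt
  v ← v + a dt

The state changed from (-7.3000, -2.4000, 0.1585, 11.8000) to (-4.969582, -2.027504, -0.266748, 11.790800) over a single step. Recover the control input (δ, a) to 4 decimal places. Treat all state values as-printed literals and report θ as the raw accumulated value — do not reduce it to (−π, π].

δ = -0.4528, a = -0.0460

a = (v'−v)/dt = (-0.009200)/0.2 = -0.0460
Δθ = θ'−θ = -0.425248;  (v·dt/L) = 11.8000·0.2/2.7 = 0.874074
tan δ = Δθ·L/(v·dt) = -0.486513  →  δ = -0.4528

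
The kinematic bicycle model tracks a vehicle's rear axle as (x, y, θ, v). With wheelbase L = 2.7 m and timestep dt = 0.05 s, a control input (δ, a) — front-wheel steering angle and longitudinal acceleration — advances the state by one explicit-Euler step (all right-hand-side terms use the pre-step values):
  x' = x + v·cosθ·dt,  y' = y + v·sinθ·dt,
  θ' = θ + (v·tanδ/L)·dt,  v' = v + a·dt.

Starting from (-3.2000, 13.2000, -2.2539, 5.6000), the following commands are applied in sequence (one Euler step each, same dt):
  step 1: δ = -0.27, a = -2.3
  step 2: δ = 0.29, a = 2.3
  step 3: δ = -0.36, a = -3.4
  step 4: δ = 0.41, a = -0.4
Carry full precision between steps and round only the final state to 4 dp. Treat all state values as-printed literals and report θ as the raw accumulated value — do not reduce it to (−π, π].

after step 1 (δ=-0.27, a=-2.3): (-3.376737, 12.982827, -2.282601, 5.485000)
after step 2 (δ=0.29, a=2.3): (-3.555877, 12.775169, -2.252290, 5.600000)
after step 3 (δ=-0.36, a=-3.4): (-3.732264, 12.557712, -2.291324, 5.430000)
after step 4 (δ=0.41, a=-0.4): (-3.911395, 12.353691, -2.247620, 5.410000)

(-3.9114, 12.3537, -2.2476, 5.4100)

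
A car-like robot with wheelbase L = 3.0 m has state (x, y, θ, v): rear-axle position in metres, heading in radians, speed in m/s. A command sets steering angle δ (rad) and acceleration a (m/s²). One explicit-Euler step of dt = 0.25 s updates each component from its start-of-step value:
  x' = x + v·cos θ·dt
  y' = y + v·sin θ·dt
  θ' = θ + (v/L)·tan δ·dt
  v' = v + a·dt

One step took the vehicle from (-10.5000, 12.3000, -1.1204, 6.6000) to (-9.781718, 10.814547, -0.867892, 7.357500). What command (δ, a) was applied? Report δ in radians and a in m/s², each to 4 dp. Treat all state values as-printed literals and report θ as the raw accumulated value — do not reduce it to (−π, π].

δ = 0.4304, a = 3.0300

a = (v'−v)/dt = (0.757500)/0.25 = 3.0300
Δθ = θ'−θ = 0.252508;  (v·dt/L) = 6.6000·0.25/3.0 = 0.550000
tan δ = Δθ·L/(v·dt) = 0.459105  →  δ = 0.4304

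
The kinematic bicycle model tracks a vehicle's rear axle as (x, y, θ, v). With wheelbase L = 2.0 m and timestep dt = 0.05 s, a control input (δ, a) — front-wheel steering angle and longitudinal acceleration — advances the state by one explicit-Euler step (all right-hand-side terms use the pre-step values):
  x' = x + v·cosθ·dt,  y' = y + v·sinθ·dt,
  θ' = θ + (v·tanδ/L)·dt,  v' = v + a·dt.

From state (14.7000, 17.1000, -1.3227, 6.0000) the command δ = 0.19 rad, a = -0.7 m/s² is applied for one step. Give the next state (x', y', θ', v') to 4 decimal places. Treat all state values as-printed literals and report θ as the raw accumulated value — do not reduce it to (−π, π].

x' = 14.7000 + 6.0000·cos(-1.3227)·0.05 = 14.7737
y' = 17.1000 + 6.0000·sin(-1.3227)·0.05 = 16.8092
θ' = -1.3227 + (6.0000/2.0)·tan(0.19)·0.05 = -1.2939
v' = 6.0000 − 0.7000·0.05 = 5.9650

(14.7737, 16.8092, -1.2939, 5.9650)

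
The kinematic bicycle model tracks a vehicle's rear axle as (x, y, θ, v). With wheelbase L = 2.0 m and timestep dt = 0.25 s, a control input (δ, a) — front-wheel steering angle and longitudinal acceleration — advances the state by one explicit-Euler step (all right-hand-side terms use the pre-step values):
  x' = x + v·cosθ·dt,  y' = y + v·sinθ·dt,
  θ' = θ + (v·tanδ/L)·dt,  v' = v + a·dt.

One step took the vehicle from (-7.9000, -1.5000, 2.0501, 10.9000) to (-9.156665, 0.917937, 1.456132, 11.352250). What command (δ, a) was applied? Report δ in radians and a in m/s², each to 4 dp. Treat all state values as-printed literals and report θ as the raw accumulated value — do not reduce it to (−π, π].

a = (v'−v)/dt = (0.452250)/0.25 = 1.8090
Δθ = θ'−θ = -0.593968;  (v·dt/L) = 10.9000·0.25/2.0 = 1.362500
tan δ = Δθ·L/(v·dt) = -0.435940  →  δ = -0.4111

δ = -0.4111, a = 1.8090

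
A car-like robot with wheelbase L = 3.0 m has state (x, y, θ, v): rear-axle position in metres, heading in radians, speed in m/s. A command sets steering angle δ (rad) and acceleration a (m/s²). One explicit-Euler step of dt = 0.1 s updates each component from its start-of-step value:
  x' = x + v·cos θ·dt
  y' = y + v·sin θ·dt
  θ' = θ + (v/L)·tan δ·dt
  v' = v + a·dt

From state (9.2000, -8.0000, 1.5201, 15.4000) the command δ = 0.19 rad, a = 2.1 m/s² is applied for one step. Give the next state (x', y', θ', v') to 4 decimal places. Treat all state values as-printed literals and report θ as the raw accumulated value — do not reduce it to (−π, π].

x' = 9.2000 + 15.4000·cos(1.5201)·0.1 = 9.2780
y' = -8.0000 + 15.4000·sin(1.5201)·0.1 = -6.4620
θ' = 1.5201 + (15.4000/3.0)·tan(0.19)·0.1 = 1.6188
v' = 15.4000 + 2.1000·0.1 = 15.6100

(9.2780, -6.4620, 1.6188, 15.6100)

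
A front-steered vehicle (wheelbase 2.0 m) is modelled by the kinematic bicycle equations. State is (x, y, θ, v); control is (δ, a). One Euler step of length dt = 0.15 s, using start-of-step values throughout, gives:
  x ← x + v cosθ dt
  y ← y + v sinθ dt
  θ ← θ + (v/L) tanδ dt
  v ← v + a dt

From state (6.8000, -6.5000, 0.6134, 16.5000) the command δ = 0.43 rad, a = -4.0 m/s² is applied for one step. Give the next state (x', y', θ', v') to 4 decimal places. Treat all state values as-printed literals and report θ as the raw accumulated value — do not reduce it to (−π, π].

x' = 6.8000 + 16.5000·cos(0.6134)·0.15 = 8.8238
y' = -6.5000 + 16.5000·sin(0.6134)·0.15 = -5.0753
θ' = 0.6134 + (16.5000/2.0)·tan(0.43)·0.15 = 1.1809
v' = 16.5000 − 4.0000·0.15 = 15.9000

(8.8238, -5.0753, 1.1809, 15.9000)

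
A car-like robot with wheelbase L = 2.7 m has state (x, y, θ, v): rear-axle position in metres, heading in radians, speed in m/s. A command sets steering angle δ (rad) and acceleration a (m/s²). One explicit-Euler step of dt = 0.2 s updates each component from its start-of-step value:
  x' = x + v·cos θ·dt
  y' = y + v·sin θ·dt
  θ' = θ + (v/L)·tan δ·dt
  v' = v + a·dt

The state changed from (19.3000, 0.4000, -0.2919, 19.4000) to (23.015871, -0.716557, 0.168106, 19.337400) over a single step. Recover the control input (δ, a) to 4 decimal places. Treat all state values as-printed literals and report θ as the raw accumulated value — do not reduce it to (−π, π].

a = (v'−v)/dt = (-0.062600)/0.2 = -0.3130
Δθ = θ'−θ = 0.460006;  (v·dt/L) = 19.4000·0.2/2.7 = 1.437037
tan δ = Δθ·L/(v·dt) = 0.320107  →  δ = 0.3098

δ = 0.3098, a = -0.3130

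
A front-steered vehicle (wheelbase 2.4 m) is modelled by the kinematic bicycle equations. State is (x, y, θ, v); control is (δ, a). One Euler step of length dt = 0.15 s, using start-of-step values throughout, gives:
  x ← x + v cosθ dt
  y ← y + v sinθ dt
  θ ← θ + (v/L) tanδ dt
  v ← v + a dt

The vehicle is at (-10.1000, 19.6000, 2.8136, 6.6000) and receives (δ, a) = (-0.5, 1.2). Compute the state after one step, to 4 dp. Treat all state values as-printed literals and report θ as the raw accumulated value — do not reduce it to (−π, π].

x' = -10.1000 + 6.6000·cos(2.8136)·0.15 = -11.0372
y' = 19.6000 + 6.6000·sin(2.8136)·0.15 = 19.9189
θ' = 2.8136 + (6.6000/2.4)·tan(-0.5)·0.15 = 2.5883
v' = 6.6000 + 1.2000·0.15 = 6.7800

(-11.0372, 19.9189, 2.5883, 6.7800)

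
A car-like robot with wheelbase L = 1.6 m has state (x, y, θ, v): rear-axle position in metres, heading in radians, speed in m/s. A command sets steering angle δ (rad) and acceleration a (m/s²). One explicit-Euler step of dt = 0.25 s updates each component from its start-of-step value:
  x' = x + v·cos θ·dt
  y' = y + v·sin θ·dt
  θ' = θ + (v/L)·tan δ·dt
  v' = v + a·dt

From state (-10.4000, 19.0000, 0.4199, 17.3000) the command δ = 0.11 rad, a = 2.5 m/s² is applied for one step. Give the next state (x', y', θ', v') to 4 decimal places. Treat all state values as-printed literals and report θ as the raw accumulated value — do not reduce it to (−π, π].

x' = -10.4000 + 17.3000·cos(0.4199)·0.25 = -6.4507
y' = 19.0000 + 17.3000·sin(0.4199)·0.25 = 20.7632
θ' = 0.4199 + (17.3000/1.6)·tan(0.11)·0.25 = 0.7184
v' = 17.3000 + 2.5000·0.25 = 17.9250

(-6.4507, 20.7632, 0.7184, 17.9250)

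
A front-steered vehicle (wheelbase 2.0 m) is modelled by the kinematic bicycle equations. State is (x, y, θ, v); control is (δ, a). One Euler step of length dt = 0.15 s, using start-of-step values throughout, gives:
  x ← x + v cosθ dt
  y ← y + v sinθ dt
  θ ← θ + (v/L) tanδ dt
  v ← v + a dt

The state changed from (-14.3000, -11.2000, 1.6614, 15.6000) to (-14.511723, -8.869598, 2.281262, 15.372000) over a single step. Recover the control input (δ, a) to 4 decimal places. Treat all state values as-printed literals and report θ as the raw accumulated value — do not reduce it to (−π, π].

δ = 0.4872, a = -1.5200

a = (v'−v)/dt = (-0.228000)/0.15 = -1.5200
Δθ = θ'−θ = 0.619862;  (v·dt/L) = 15.6000·0.15/2.0 = 1.170000
tan δ = Δθ·L/(v·dt) = 0.529797  →  δ = 0.4872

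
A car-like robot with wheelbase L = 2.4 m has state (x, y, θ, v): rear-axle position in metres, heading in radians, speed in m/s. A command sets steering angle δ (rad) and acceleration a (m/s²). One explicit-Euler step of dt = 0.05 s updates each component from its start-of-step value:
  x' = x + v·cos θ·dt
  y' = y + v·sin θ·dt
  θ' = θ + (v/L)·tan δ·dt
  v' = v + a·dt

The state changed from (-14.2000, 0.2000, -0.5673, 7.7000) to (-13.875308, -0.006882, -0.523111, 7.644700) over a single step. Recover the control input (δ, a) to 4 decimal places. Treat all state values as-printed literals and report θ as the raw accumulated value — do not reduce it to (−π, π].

a = (v'−v)/dt = (-0.055300)/0.05 = -1.1060
Δθ = θ'−θ = 0.044189;  (v·dt/L) = 7.7000·0.05/2.4 = 0.160417
tan δ = Δθ·L/(v·dt) = 0.275464  →  δ = 0.2688

δ = 0.2688, a = -1.1060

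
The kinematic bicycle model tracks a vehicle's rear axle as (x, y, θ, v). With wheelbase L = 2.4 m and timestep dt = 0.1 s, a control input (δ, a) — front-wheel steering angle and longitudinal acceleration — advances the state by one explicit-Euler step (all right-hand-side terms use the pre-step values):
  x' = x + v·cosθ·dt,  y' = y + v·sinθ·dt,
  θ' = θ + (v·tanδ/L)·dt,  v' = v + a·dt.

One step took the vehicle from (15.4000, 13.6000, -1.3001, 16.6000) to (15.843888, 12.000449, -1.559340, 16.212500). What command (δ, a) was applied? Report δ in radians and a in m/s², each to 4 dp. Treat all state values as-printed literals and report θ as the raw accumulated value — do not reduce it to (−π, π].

a = (v'−v)/dt = (-0.387500)/0.1 = -3.8750
Δθ = θ'−θ = -0.259240;  (v·dt/L) = 16.6000·0.1/2.4 = 0.691667
tan δ = Δθ·L/(v·dt) = -0.374805  →  δ = -0.3586

δ = -0.3586, a = -3.8750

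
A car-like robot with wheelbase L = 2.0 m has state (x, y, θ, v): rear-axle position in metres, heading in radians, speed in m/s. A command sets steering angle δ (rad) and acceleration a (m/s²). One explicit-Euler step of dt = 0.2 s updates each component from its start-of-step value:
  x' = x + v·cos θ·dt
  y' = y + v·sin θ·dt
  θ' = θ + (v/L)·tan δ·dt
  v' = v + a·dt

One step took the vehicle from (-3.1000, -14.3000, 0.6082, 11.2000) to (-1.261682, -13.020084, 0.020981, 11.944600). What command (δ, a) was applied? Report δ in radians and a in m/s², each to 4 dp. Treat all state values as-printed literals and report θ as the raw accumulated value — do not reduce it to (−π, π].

a = (v'−v)/dt = (0.744600)/0.2 = 3.7230
Δθ = θ'−θ = -0.587219;  (v·dt/L) = 11.2000·0.2/2.0 = 1.120000
tan δ = Δθ·L/(v·dt) = -0.524303  →  δ = -0.4829

δ = -0.4829, a = 3.7230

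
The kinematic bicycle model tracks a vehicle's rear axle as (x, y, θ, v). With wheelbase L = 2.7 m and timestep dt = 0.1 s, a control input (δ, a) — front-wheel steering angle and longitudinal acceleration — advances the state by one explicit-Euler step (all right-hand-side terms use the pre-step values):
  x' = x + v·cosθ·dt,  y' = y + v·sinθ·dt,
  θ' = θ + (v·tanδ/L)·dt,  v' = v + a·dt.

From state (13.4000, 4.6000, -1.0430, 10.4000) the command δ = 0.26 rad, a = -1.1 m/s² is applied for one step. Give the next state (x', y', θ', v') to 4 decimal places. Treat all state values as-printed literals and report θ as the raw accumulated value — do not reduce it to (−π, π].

x' = 13.4000 + 10.4000·cos(-1.0430)·0.1 = 13.9238
y' = 4.6000 + 10.4000·sin(-1.0430)·0.1 = 3.7015
θ' = -1.0430 + (10.4000/2.7)·tan(0.26)·0.1 = -0.9405
v' = 10.4000 − 1.1000·0.1 = 10.2900

(13.9238, 3.7015, -0.9405, 10.2900)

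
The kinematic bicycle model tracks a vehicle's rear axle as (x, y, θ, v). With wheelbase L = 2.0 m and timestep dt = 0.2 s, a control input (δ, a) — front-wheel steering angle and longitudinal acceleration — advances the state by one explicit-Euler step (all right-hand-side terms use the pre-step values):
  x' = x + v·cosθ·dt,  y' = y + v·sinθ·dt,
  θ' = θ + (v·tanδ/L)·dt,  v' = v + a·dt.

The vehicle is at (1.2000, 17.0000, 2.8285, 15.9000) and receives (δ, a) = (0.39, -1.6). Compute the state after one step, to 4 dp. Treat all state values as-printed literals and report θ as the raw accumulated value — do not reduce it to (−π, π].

(-1.8254, 17.9794, 3.4821, 15.5800)

x' = 1.2000 + 15.9000·cos(2.8285)·0.2 = -1.8254
y' = 17.0000 + 15.9000·sin(2.8285)·0.2 = 17.9794
θ' = 2.8285 + (15.9000/2.0)·tan(0.39)·0.2 = 3.4821
v' = 15.9000 − 1.6000·0.2 = 15.5800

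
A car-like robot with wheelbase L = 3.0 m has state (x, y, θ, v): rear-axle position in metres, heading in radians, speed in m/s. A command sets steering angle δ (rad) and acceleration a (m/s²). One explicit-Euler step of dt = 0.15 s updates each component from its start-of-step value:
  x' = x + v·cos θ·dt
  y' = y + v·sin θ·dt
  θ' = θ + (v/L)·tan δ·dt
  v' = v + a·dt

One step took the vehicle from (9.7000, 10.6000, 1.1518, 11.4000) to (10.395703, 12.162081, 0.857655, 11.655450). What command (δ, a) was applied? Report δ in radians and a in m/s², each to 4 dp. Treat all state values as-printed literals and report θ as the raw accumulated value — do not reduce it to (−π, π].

δ = -0.4764, a = 1.7030

a = (v'−v)/dt = (0.255450)/0.15 = 1.7030
Δθ = θ'−θ = -0.294145;  (v·dt/L) = 11.4000·0.15/3.0 = 0.570000
tan δ = Δθ·L/(v·dt) = -0.516044  →  δ = -0.4764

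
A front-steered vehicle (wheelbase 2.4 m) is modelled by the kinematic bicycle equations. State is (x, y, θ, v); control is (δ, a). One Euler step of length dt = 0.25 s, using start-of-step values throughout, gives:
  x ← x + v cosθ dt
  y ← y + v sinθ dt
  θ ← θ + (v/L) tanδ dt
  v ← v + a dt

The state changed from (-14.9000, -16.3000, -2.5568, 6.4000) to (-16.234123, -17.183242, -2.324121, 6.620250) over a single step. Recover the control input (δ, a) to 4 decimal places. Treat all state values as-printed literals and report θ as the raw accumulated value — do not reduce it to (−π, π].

δ = 0.3358, a = 0.8810

a = (v'−v)/dt = (0.220250)/0.25 = 0.8810
Δθ = θ'−θ = 0.232679;  (v·dt/L) = 6.4000·0.25/2.4 = 0.666667
tan δ = Δθ·L/(v·dt) = 0.349019  →  δ = 0.3358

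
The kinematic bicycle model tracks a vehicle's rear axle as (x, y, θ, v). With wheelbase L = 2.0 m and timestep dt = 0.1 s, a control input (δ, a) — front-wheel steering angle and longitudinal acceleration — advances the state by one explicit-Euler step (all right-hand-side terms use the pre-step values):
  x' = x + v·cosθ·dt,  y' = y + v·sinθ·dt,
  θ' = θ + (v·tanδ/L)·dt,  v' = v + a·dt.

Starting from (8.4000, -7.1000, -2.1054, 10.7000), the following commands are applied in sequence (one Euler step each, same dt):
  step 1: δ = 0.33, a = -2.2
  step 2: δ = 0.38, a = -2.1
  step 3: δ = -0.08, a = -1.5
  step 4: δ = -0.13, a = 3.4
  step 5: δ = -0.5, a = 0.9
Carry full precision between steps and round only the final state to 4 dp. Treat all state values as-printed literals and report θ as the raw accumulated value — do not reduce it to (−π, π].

(6.9062, -12.0300, -2.1059, 10.5500)

after step 1 (δ=0.33, a=-2.2): (7.854835, -8.020704, -1.922149, 10.480000)
after step 2 (δ=0.38, a=-2.1): (7.494147, -9.004679, -1.712857, 10.270000)
after step 3 (δ=-0.08, a=-1.5): (7.348741, -10.021333, -1.754025, 10.120000)
after step 4 (δ=-0.13, a=3.4): (7.164349, -11.016393, -1.820178, 10.460000)
after step 5 (δ=-0.5, a=0.9): (6.906191, -12.030035, -2.105894, 10.550000)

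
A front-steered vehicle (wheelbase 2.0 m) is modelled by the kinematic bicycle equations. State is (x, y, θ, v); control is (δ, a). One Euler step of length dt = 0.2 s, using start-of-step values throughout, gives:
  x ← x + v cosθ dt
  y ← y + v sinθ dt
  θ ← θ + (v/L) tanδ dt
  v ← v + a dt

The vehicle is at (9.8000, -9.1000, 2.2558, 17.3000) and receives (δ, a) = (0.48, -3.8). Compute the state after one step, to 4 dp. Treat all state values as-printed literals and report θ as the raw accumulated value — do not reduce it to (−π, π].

(7.6109, -6.4205, 3.1565, 16.5400)

x' = 9.8000 + 17.3000·cos(2.2558)·0.2 = 7.6109
y' = -9.1000 + 17.3000·sin(2.2558)·0.2 = -6.4205
θ' = 2.2558 + (17.3000/2.0)·tan(0.48)·0.2 = 3.1565
v' = 17.3000 − 3.8000·0.2 = 16.5400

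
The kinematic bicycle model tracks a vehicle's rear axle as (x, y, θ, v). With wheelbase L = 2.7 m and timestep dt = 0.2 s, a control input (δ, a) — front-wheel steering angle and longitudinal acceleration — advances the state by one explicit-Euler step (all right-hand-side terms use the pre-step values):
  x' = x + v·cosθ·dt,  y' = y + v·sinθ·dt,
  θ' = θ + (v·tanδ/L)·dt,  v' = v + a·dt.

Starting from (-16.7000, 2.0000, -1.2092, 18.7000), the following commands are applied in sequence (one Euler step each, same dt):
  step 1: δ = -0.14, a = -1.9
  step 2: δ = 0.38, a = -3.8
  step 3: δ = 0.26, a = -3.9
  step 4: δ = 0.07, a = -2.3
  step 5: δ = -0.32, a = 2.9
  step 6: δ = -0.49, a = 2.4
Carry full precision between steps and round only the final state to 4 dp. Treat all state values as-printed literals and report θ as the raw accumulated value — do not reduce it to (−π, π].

(-4.3171, -13.2876, -1.4975, 17.3800)

after step 1 (δ=-0.14, a=-1.9): (-15.376908, -1.498146, -1.404403, 18.320000)
after step 2 (δ=0.38, a=-3.8): (-14.770052, -5.111541, -0.862385, 17.560000)
after step 3 (δ=0.26, a=-3.9): (-12.485047, -7.778542, -0.516360, 16.780000)
after step 4 (δ=0.07, a=-2.3): (-9.566595, -9.435459, -0.429210, 16.320000)
after step 5 (δ=-0.32, a=2.9): (-6.598657, -10.793782, -0.829823, 16.900000)
after step 6 (δ=-0.49, a=2.4): (-4.317136, -13.287587, -1.497546, 17.380000)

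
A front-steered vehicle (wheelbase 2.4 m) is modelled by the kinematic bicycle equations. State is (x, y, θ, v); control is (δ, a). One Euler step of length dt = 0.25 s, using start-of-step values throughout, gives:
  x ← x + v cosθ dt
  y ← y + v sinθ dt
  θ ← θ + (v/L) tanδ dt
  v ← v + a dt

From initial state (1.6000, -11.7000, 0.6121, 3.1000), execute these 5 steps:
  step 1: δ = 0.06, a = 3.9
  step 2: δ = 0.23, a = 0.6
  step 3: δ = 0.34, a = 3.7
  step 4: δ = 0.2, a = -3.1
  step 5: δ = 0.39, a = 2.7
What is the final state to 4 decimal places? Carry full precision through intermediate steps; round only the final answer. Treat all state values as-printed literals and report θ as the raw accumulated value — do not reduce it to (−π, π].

after step 1 (δ=0.06, a=3.9): (2.234293, -11.254695, 0.631498, 4.075000)
after step 2 (δ=0.23, a=0.6): (3.056571, -10.653271, 0.730887, 4.225000)
after step 3 (δ=0.34, a=3.7): (3.843036, -9.948192, 0.886568, 5.150000)
after step 4 (δ=0.2, a=-3.1): (4.656833, -8.950499, 0.995314, 4.375000)
after step 5 (δ=0.39, a=2.7): (5.252095, -8.032919, 1.182644, 5.050000)

(5.2521, -8.0329, 1.1826, 5.0500)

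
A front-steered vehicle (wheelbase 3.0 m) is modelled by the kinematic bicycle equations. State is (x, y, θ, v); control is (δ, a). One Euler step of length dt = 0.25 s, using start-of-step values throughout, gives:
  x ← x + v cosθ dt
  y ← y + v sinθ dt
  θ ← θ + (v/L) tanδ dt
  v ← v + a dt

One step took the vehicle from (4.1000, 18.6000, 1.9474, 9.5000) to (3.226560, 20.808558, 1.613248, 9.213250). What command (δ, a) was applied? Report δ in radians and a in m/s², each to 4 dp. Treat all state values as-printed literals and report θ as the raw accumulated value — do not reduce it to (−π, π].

δ = -0.3994, a = -1.1470

a = (v'−v)/dt = (-0.286750)/0.25 = -1.1470
Δθ = θ'−θ = -0.334152;  (v·dt/L) = 9.5000·0.25/3.0 = 0.791667
tan δ = Δθ·L/(v·dt) = -0.422087  →  δ = -0.3994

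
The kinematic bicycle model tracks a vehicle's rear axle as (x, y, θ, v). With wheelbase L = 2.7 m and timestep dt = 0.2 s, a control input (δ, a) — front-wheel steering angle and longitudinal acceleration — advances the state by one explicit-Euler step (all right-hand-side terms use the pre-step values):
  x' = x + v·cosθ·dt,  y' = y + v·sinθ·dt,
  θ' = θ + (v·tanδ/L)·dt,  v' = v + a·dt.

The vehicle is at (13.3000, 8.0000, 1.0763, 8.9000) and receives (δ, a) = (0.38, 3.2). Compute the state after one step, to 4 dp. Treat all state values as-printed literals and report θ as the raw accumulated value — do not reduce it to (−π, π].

(14.1448, 9.5668, 1.3396, 9.5400)

x' = 13.3000 + 8.9000·cos(1.0763)·0.2 = 14.1448
y' = 8.0000 + 8.9000·sin(1.0763)·0.2 = 9.5668
θ' = 1.0763 + (8.9000/2.7)·tan(0.38)·0.2 = 1.3396
v' = 8.9000 + 3.2000·0.2 = 9.5400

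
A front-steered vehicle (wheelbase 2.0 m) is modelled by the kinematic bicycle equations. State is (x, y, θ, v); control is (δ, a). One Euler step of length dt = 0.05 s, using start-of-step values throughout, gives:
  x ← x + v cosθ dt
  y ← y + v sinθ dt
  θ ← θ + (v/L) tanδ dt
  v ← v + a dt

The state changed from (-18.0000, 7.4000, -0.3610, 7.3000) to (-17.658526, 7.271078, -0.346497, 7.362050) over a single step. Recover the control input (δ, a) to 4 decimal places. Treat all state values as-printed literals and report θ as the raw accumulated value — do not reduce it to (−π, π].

δ = 0.0793, a = 1.2410

a = (v'−v)/dt = (0.062050)/0.05 = 1.2410
Δθ = θ'−θ = 0.014503;  (v·dt/L) = 7.3000·0.05/2.0 = 0.182500
tan δ = Δθ·L/(v·dt) = 0.079468  →  δ = 0.0793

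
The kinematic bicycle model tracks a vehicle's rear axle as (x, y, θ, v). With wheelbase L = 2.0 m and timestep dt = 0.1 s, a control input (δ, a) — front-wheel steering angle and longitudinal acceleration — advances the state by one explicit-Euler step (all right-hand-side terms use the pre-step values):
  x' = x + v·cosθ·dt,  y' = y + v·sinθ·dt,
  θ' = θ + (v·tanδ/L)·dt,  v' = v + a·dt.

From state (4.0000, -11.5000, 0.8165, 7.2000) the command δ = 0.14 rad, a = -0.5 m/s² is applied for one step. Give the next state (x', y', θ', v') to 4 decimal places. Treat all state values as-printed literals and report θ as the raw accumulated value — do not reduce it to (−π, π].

(4.4930, -10.9753, 0.8672, 7.1500)

x' = 4.0000 + 7.2000·cos(0.8165)·0.1 = 4.4930
y' = -11.5000 + 7.2000·sin(0.8165)·0.1 = -10.9753
θ' = 0.8165 + (7.2000/2.0)·tan(0.14)·0.1 = 0.8672
v' = 7.2000 − 0.5000·0.1 = 7.1500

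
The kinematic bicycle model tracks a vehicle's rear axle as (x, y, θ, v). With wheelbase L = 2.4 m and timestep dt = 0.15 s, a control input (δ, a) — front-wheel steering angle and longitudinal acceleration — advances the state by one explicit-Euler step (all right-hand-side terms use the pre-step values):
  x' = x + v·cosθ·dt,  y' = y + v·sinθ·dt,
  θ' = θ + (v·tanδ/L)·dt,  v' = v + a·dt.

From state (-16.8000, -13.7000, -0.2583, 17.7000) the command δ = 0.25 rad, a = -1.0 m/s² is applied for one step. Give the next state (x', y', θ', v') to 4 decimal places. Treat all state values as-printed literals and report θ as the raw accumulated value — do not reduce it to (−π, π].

(-14.2331, -14.3782, 0.0242, 17.5500)

x' = -16.8000 + 17.7000·cos(-0.2583)·0.15 = -14.2331
y' = -13.7000 + 17.7000·sin(-0.2583)·0.15 = -14.3782
θ' = -0.2583 + (17.7000/2.4)·tan(0.25)·0.15 = 0.0242
v' = 17.7000 − 1.0000·0.15 = 17.5500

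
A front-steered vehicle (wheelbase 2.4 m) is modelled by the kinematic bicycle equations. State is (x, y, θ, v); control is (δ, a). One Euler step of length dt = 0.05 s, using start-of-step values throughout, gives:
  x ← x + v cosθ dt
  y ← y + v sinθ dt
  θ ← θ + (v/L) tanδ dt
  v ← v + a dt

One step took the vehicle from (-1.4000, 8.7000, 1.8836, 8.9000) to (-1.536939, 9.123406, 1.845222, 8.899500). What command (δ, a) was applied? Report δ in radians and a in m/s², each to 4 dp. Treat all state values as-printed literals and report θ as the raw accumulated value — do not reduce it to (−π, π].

a = (v'−v)/dt = (-0.000500)/0.05 = -0.0100
Δθ = θ'−θ = -0.038378;  (v·dt/L) = 8.9000·0.05/2.4 = 0.185417
tan δ = Δθ·L/(v·dt) = -0.206982  →  δ = -0.2041

δ = -0.2041, a = -0.0100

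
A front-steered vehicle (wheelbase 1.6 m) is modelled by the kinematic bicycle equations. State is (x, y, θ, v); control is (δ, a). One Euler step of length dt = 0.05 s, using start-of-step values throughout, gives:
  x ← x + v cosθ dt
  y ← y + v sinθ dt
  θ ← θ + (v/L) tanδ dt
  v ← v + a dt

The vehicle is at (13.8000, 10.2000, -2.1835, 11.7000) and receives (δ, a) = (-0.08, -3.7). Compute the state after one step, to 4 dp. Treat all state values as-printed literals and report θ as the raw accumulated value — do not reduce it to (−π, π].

x' = 13.8000 + 11.7000·cos(-2.1835)·0.05 = 13.4636
y' = 10.2000 + 11.7000·sin(-2.1835)·0.05 = 9.7214
θ' = -2.1835 + (11.7000/1.6)·tan(-0.08)·0.05 = -2.2128
v' = 11.7000 − 3.7000·0.05 = 11.5150

(13.4636, 9.7214, -2.2128, 11.5150)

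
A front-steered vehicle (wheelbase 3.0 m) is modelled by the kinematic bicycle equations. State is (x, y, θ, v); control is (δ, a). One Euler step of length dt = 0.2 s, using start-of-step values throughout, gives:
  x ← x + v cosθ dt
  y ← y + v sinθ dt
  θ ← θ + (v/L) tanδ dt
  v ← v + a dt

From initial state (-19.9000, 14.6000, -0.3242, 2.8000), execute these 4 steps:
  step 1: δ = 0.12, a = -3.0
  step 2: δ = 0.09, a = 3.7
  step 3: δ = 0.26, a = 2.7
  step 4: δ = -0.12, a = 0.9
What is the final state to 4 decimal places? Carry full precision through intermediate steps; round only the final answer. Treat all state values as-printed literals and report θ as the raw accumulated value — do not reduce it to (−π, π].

(-17.7087, 13.9607, -0.2643, 3.6600)

after step 1 (δ=0.12, a=-3.0): (-19.369173, 14.421612, -0.301692, 2.200000)
after step 2 (δ=0.09, a=3.7): (-18.949045, 14.290872, -0.288456, 2.940000)
after step 3 (δ=0.26, a=2.7): (-18.385339, 14.123602, -0.236316, 3.480000)
after step 4 (δ=-0.12, a=0.9): (-17.708683, 13.960653, -0.264290, 3.660000)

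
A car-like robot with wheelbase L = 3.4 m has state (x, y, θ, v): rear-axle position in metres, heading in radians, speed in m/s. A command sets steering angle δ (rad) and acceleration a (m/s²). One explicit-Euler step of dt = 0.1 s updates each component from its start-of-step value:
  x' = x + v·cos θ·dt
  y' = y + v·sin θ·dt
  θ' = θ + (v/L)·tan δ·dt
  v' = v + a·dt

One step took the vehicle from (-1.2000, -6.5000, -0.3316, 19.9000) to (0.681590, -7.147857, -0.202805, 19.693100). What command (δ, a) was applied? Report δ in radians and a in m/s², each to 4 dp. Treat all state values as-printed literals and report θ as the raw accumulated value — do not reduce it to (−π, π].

δ = 0.2166, a = -2.0690

a = (v'−v)/dt = (-0.206900)/0.1 = -2.0690
Δθ = θ'−θ = 0.128795;  (v·dt/L) = 19.9000·0.1/3.4 = 0.585294
tan δ = Δθ·L/(v·dt) = 0.220052  →  δ = 0.2166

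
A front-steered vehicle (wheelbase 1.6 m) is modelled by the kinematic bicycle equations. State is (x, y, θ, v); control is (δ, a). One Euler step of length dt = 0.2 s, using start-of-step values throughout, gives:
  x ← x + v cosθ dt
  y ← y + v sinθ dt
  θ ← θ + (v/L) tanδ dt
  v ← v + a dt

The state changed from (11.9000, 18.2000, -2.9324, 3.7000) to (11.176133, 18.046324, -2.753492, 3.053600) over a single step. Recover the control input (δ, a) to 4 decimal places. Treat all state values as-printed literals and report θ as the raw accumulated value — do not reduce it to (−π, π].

δ = 0.3691, a = -3.2320

a = (v'−v)/dt = (-0.646400)/0.2 = -3.2320
Δθ = θ'−θ = 0.178908;  (v·dt/L) = 3.7000·0.2/1.6 = 0.462500
tan δ = Δθ·L/(v·dt) = 0.386828  →  δ = 0.3691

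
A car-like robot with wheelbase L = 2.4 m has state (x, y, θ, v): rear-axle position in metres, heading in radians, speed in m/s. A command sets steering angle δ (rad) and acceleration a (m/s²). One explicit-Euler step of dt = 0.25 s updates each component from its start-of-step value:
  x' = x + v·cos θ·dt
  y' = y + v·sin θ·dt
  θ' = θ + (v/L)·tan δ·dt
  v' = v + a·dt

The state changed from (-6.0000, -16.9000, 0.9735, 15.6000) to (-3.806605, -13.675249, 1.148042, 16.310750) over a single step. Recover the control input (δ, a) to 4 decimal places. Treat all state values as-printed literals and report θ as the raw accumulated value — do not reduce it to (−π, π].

a = (v'−v)/dt = (0.710750)/0.25 = 2.8430
Δθ = θ'−θ = 0.174542;  (v·dt/L) = 15.6000·0.25/2.4 = 1.625000
tan δ = Δθ·L/(v·dt) = 0.107410  →  δ = 0.1070

δ = 0.1070, a = 2.8430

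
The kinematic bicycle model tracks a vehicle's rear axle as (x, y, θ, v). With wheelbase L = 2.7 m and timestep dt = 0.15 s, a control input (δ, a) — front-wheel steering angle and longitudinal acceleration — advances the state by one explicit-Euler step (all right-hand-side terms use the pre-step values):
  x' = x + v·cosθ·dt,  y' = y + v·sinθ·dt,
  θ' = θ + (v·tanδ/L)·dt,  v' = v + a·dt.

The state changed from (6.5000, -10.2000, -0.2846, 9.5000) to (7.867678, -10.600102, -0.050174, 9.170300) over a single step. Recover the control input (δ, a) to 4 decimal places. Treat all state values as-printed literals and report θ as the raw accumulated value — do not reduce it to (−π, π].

δ = 0.4180, a = -2.1980

a = (v'−v)/dt = (-0.329700)/0.15 = -2.1980
Δθ = θ'−θ = 0.234426;  (v·dt/L) = 9.5000·0.15/2.7 = 0.527778
tan δ = Δθ·L/(v·dt) = 0.444176  →  δ = 0.4180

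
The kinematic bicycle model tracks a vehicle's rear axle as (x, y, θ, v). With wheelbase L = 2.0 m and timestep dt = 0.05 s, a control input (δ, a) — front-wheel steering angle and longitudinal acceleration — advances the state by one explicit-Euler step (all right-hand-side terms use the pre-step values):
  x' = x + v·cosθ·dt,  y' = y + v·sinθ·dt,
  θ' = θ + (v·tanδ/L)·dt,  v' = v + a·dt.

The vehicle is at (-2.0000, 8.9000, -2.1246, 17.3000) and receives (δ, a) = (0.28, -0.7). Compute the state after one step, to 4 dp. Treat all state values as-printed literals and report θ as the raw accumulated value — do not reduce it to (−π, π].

(-2.4549, 8.1643, -2.0002, 17.2650)

x' = -2.0000 + 17.3000·cos(-2.1246)·0.05 = -2.4549
y' = 8.9000 + 17.3000·sin(-2.1246)·0.05 = 8.1643
θ' = -2.1246 + (17.3000/2.0)·tan(0.28)·0.05 = -2.0002
v' = 17.3000 − 0.7000·0.05 = 17.2650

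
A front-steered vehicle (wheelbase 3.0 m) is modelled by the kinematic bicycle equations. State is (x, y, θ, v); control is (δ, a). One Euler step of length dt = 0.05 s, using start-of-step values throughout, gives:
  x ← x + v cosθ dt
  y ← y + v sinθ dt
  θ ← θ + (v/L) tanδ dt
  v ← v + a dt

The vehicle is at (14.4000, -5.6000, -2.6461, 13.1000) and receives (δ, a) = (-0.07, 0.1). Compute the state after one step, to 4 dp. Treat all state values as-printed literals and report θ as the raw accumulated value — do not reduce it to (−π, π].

x' = 14.4000 + 13.1000·cos(-2.6461)·0.05 = 13.8238
y' = -5.6000 + 13.1000·sin(-2.6461)·0.05 = -5.9114
θ' = -2.6461 + (13.1000/3.0)·tan(-0.07)·0.05 = -2.6614
v' = 13.1000 + 0.1000·0.05 = 13.1050

(13.8238, -5.9114, -2.6614, 13.1050)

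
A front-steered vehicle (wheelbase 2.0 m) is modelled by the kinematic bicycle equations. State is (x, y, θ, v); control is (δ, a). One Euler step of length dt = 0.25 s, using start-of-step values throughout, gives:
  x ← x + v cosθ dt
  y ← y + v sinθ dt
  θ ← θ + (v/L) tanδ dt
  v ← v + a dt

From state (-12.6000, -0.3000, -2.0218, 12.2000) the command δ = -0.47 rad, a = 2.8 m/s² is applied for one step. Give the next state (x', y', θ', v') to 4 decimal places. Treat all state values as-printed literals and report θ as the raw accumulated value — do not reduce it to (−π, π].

(-13.9294, -3.0450, -2.7964, 12.9000)

x' = -12.6000 + 12.2000·cos(-2.0218)·0.25 = -13.9294
y' = -0.3000 + 12.2000·sin(-2.0218)·0.25 = -3.0450
θ' = -2.0218 + (12.2000/2.0)·tan(-0.47)·0.25 = -2.7964
v' = 12.2000 + 2.8000·0.25 = 12.9000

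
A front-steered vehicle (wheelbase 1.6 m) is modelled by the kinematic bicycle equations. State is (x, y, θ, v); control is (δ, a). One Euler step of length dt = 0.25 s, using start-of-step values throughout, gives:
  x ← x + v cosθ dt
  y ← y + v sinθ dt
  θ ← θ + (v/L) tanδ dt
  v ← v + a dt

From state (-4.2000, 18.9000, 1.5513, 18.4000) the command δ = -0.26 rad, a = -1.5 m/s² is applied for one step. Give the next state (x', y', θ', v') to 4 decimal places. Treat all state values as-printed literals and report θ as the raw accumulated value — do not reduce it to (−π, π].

(-4.1103, 23.4991, 0.7865, 18.0250)

x' = -4.2000 + 18.4000·cos(1.5513)·0.25 = -4.1103
y' = 18.9000 + 18.4000·sin(1.5513)·0.25 = 23.4991
θ' = 1.5513 + (18.4000/1.6)·tan(-0.26)·0.25 = 0.7865
v' = 18.4000 − 1.5000·0.25 = 18.0250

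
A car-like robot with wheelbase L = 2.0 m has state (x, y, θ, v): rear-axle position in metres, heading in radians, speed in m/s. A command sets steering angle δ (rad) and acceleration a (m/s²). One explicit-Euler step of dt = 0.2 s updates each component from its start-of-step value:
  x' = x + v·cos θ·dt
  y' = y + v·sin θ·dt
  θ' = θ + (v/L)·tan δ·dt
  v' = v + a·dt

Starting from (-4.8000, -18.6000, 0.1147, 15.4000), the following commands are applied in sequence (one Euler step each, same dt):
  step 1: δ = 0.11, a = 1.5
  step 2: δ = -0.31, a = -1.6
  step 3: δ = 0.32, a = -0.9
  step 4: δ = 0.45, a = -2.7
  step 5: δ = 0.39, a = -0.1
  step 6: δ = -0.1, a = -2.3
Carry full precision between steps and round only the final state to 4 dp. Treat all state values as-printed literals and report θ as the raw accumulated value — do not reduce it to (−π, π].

after step 1 (δ=0.11, a=1.5): (-1.740238, -18.247498, 0.284787, 15.700000)
after step 2 (δ=-0.31, a=-1.6): (1.273288, -17.365307, -0.218128, 15.380000)
after step 3 (δ=0.32, a=-0.9): (4.276400, -18.030959, 0.291549, 15.200000)
after step 4 (δ=0.45, a=-2.7): (7.188111, -17.157152, 1.025793, 14.660000)
after step 5 (δ=0.39, a=-0.1): (8.708121, -14.649924, 1.628399, 14.640000)
after step 6 (δ=-0.1, a=-2.3): (8.539552, -11.726781, 1.481510, 14.180000)

(8.5396, -11.7268, 1.4815, 14.1800)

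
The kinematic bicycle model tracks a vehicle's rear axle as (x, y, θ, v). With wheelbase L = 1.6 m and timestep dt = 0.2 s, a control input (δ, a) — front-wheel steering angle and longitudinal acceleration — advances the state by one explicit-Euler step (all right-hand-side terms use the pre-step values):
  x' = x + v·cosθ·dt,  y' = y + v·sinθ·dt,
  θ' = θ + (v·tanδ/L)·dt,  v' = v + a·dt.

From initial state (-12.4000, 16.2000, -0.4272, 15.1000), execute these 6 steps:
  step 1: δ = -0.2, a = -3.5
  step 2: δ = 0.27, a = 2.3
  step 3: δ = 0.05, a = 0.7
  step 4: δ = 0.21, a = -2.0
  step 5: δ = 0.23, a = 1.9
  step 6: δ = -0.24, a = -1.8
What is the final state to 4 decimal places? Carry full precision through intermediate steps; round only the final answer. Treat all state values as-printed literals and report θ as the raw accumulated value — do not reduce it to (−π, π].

after step 1 (δ=-0.2, a=-3.5): (-9.651409, 14.948741, -0.809815, 14.400000)
after step 2 (δ=0.27, a=2.3): (-7.665268, 12.863161, -0.311651, 14.860000)
after step 3 (δ=0.05, a=0.7): (-4.836433, 11.951857, -0.218698, 15.000000)
after step 4 (δ=0.21, a=-2.0): (-1.907891, 11.300980, 0.180944, 14.600000)
after step 5 (δ=0.23, a=1.9): (0.964438, 11.826458, 0.608256, 14.980000)
after step 6 (δ=-0.24, a=-1.8): (3.423093, 13.538483, 0.150024, 14.620000)

(3.4231, 13.5385, 0.1500, 14.6200)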